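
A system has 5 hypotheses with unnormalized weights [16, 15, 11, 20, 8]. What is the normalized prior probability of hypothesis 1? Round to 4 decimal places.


The normalized prior is the weight divided by the total.
Total weight = 70
P(H1) = 16 / 70 = 0.2286

0.2286


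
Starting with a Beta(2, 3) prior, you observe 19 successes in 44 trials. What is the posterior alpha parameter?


For a Beta-Binomial conjugate model:
Posterior alpha = prior alpha + number of successes
= 2 + 19 = 21

21


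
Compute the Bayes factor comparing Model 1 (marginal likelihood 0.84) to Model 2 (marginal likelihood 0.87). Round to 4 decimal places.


BF12 = marginal likelihood of M1 / marginal likelihood of M2
= 0.84/0.87
= 0.9655

0.9655


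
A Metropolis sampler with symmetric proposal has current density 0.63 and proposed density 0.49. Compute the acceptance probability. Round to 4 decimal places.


For symmetric proposals, acceptance = min(1, pi(x*)/pi(x))
= min(1, 0.49/0.63)
= min(1, 0.7778) = 0.7778

0.7778


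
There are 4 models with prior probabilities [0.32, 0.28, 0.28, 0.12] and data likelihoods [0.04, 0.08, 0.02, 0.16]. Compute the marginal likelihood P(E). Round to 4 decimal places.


P(E) = sum over models of P(M_i) * P(E|M_i)
= 0.32*0.04 + 0.28*0.08 + 0.28*0.02 + 0.12*0.16
= 0.06

0.06


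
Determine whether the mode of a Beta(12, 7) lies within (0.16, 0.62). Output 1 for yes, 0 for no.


First find the mode: (a-1)/(a+b-2) = 0.6471
Is 0.6471 in (0.16, 0.62)? 0

0


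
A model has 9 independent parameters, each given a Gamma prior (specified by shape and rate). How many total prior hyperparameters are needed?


Each Gamma prior needs 2 hyperparameters (shape and rate).
Total = 2 * 9 = 18

18


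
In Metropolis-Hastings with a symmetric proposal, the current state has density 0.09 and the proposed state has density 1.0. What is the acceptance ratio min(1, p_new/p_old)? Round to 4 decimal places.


Ratio = p_new / p_old = 1.0 / 0.09 = 11.1111
Acceptance = min(1, 11.1111) = 1.0

1.0


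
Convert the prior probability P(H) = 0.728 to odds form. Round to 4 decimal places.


P(not H) = 1 - 0.728 = 0.272
Odds = 0.728 / 0.272 = 2.6765

2.6765


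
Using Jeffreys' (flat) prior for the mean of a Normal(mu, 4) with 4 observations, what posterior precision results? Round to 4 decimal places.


Flat prior means prior precision is 0.
Posterior precision = n / sigma^2 = 4/4 = 1.0

1.0


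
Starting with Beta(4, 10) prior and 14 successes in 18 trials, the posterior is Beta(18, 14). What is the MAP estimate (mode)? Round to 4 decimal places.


The mode of Beta(a, b) when a > 1 and b > 1 is (a-1)/(a+b-2)
= (18 - 1) / (18 + 14 - 2)
= 17 / 30
= 0.5667

0.5667


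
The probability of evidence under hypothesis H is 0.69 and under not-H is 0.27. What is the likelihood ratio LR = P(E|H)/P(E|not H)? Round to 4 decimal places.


LR = 0.69 / 0.27
= 2.5556

2.5556


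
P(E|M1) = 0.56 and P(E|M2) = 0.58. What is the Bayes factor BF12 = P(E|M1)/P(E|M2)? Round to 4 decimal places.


Bayes factor BF12 = P(E|M1) / P(E|M2)
= 0.56 / 0.58
= 0.9655

0.9655


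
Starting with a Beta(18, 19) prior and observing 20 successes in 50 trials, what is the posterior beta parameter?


Posterior beta = prior beta + failures
Failures = 50 - 20 = 30
beta_post = 19 + 30 = 49

49


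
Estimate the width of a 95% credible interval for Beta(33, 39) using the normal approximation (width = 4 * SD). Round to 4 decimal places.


For Beta(a,b): Var = ab/((a+b)^2(a+b+1))
Var = 0.0034, SD = 0.0583
Approximate 95% CI width = 4 * 0.0583 = 0.2333

0.2333


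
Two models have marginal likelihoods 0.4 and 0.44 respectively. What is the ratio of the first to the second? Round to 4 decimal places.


Evidence ratio = 0.4 / 0.44
= 0.9091

0.9091


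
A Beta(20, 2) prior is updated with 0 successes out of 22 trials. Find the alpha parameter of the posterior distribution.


In the Beta-Binomial conjugate update:
alpha_post = alpha_prior + successes
= 20 + 0
= 20

20


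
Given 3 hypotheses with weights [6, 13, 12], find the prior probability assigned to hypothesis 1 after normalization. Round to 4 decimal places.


To normalize, divide each weight by the sum of all weights.
Sum = 31
Prior(H1) = 6/31 = 0.1935

0.1935


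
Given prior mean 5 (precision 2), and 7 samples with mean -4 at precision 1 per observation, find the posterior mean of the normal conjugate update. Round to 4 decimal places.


The posterior mean is a precision-weighted average of prior and data.
Post. prec. = 2 + 7 = 9
Post. mean = (10 + -28)/9 = -18/9 = -2.0

-2.0


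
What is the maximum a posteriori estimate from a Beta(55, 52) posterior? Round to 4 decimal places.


The MAP estimate equals the mode of the distribution.
Mode of Beta(a,b) = (a-1)/(a+b-2)
= 54/105
= 0.5143

0.5143


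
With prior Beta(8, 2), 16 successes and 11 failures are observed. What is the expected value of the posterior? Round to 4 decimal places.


Posterior = Beta(24, 13)
E[theta] = alpha/(alpha+beta)
= 24/37 = 0.6486

0.6486


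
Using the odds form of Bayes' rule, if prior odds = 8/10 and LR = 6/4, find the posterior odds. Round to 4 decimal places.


Bayes' rule in odds form: posterior odds = prior odds * LR
= (8 * 6) / (10 * 4)
= 48/40 = 1.2

1.2


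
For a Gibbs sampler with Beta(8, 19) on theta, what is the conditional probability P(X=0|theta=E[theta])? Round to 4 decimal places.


E[theta] = 8/(8+19) = 0.2963
P(X=0|theta) = 1 - theta = 0.7037

0.7037


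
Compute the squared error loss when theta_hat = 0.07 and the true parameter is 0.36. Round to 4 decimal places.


L = (theta_hat - theta_true)^2
= (0.07 - 0.36)^2
= -0.29^2 = 0.0841

0.0841


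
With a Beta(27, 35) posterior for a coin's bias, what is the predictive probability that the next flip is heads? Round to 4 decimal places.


The predictive probability equals the posterior mean.
P(next = heads) = alpha / (alpha + beta)
= 27 / 62 = 0.4355

0.4355


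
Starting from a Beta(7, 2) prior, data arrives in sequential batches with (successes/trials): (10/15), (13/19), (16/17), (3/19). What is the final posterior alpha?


In sequential Bayesian updating, we sum all successes.
Total successes = 42
Final alpha = 7 + 42 = 49

49


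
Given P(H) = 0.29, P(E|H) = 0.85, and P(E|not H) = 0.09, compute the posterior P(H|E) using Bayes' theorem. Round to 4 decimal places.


By Bayes' theorem: P(H|E) = P(E|H)*P(H) / P(E)
P(E) = P(E|H)*P(H) + P(E|not H)*P(not H)
P(E) = 0.85*0.29 + 0.09*0.71 = 0.3104
P(H|E) = 0.85*0.29 / 0.3104 = 0.7941

0.7941


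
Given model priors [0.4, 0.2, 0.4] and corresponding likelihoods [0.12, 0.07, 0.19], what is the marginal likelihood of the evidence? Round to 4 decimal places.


P(E) = sum_i P(M_i) P(E|M_i)
= 0.048 + 0.014 + 0.076
= 0.138

0.138


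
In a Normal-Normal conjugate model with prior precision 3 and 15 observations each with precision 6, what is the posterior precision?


Posterior precision = prior precision + n * observation precision
= 3 + 15 * 6
= 3 + 90 = 93

93


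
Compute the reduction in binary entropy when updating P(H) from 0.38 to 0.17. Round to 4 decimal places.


H_before = -p*log2(p) - (1-p)*log2(1-p) for p=0.38: 0.958
H_after for p=0.17: 0.6577
Reduction = 0.958 - 0.6577 = 0.3003

0.3003


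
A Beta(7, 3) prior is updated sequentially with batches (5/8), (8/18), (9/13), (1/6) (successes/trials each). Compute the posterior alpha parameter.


Sequential conjugate updating is equivalent to a single batch update.
Total successes across all batches = 23
alpha_posterior = alpha_prior + total_successes = 7 + 23
= 30

30


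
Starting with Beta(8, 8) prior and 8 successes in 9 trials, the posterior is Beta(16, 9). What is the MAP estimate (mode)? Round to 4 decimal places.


The mode of Beta(a, b) when a > 1 and b > 1 is (a-1)/(a+b-2)
= (16 - 1) / (16 + 9 - 2)
= 15 / 23
= 0.6522

0.6522


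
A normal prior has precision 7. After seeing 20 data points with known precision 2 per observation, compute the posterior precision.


In the conjugate normal model, precisions add:
tau_posterior = tau_prior + n * tau_data
= 7 + 20*2 = 47

47


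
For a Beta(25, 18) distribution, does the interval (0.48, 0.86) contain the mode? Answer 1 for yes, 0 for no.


Mode of Beta(a,b) = (a-1)/(a+b-2)
= (25-1)/(25+18-2) = 0.5854
Check: 0.48 <= 0.5854 <= 0.86?
Result: 1

1


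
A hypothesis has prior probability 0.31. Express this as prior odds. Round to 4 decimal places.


Odds = P(H) / P(not H) = 0.31 / 0.69
= 0.4493

0.4493


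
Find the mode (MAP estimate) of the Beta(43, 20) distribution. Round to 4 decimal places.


For Beta(a,b) with a,b > 1:
Mode = (a-1)/(a+b-2) = (43-1)/(63-2)
= 42/61 = 0.6885

0.6885


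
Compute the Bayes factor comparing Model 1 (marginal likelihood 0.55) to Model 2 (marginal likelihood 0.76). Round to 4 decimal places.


BF12 = marginal likelihood of M1 / marginal likelihood of M2
= 0.55/0.76
= 0.7237

0.7237


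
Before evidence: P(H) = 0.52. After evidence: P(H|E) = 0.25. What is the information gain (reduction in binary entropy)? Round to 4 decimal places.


Prior entropy = 0.9988
Posterior entropy = 0.8113
Information gain = 0.9988 - 0.8113 = 0.1876

0.1876


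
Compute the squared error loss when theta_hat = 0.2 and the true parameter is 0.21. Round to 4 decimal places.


L = (theta_hat - theta_true)^2
= (0.2 - 0.21)^2
= -0.01^2 = 0.0001

0.0001


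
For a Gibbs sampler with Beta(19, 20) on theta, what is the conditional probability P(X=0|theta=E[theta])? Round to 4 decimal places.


E[theta] = 19/(19+20) = 0.4872
P(X=0|theta) = 1 - theta = 0.5128

0.5128


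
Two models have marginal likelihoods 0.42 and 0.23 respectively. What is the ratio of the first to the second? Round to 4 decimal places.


Evidence ratio = 0.42 / 0.23
= 1.8261

1.8261


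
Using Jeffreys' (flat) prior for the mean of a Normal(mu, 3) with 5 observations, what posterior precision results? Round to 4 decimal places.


Flat prior means prior precision is 0.
Posterior precision = n / sigma^2 = 5/3 = 1.6667

1.6667


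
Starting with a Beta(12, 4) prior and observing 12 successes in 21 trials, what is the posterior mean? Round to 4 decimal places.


Posterior parameters: alpha = 12 + 12 = 24
beta = 4 + 9 = 13
Posterior mean = alpha / (alpha + beta) = 24 / 37
= 0.6486

0.6486


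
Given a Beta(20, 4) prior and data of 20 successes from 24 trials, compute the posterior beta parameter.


Number of failures = 24 - 20 = 4
Posterior beta = 4 + 4 = 8

8


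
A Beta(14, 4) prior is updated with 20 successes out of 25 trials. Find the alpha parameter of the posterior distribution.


In the Beta-Binomial conjugate update:
alpha_post = alpha_prior + successes
= 14 + 20
= 34

34


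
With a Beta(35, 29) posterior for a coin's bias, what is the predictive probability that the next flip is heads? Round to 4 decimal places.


The predictive probability equals the posterior mean.
P(next = heads) = alpha / (alpha + beta)
= 35 / 64 = 0.5469

0.5469


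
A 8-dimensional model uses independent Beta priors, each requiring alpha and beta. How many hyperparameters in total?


Per parameter: 2 (alpha and beta).
Total = 8 * 2 = 16

16


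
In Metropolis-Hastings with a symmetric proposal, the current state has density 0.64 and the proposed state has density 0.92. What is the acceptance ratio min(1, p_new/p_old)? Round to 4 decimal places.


Ratio = p_new / p_old = 0.92 / 0.64 = 1.4375
Acceptance = min(1, 1.4375) = 1.0

1.0


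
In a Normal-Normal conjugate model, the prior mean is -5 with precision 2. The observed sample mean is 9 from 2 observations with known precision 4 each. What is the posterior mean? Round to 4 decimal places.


Posterior precision = tau0 + n*tau = 2 + 2*4 = 10
Posterior mean = (tau0*mu0 + n*tau*xbar) / posterior_precision
= (2*-5 + 2*4*9) / 10
= 62 / 10 = 6.2

6.2


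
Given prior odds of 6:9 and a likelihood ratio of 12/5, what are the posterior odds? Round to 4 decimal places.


Posterior odds = prior odds * LR
Prior odds = 6/9 = 0.6667
LR = 12/5 = 2.4
Posterior odds = 0.6667 * 2.4 = 1.6

1.6


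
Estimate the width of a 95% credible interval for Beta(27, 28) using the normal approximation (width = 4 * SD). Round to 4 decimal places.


For Beta(a,b): Var = ab/((a+b)^2(a+b+1))
Var = 0.0045, SD = 0.0668
Approximate 95% CI width = 4 * 0.0668 = 0.2672

0.2672


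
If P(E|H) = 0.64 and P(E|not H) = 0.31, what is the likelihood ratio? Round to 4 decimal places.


Likelihood ratio = P(E|H) / P(E|not H)
= 0.64 / 0.31
= 2.0645

2.0645


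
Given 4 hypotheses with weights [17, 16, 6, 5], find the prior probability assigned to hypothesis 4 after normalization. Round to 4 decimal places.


To normalize, divide each weight by the sum of all weights.
Sum = 44
Prior(H4) = 5/44 = 0.1136

0.1136


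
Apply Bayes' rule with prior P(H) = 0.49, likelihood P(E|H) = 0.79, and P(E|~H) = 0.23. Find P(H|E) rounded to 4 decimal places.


Step 1: Compute marginal P(E) = P(E|H)P(H) + P(E|~H)P(~H)
= 0.79*0.49 + 0.23*0.51 = 0.5044
Step 2: P(H|E) = P(E|H)P(H)/P(E) = 0.3871/0.5044
= 0.7674

0.7674


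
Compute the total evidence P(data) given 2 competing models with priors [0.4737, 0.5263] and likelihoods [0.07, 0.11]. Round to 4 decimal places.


Marginal likelihood = sum P(model_i) * P(data|model_i)
Model 1: 0.4737 * 0.07 = 0.0332
Model 2: 0.5263 * 0.11 = 0.0579
Total = 0.0911

0.0911


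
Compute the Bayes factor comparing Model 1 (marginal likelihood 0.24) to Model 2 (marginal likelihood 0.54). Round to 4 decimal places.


BF12 = marginal likelihood of M1 / marginal likelihood of M2
= 0.24/0.54
= 0.4444

0.4444


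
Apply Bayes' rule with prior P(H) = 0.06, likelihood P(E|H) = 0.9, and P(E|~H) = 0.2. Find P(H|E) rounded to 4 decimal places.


Step 1: Compute marginal P(E) = P(E|H)P(H) + P(E|~H)P(~H)
= 0.9*0.06 + 0.2*0.94 = 0.242
Step 2: P(H|E) = P(E|H)P(H)/P(E) = 0.054/0.242
= 0.2231

0.2231


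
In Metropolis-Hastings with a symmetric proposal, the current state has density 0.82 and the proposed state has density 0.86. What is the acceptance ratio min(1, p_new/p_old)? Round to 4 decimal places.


Ratio = p_new / p_old = 0.86 / 0.82 = 1.0488
Acceptance = min(1, 1.0488) = 1.0

1.0


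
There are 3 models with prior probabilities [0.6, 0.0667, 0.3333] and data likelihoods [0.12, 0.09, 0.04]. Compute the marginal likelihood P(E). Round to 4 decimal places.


P(E) = sum over models of P(M_i) * P(E|M_i)
= 0.6*0.12 + 0.0667*0.09 + 0.3333*0.04
= 0.0913

0.0913


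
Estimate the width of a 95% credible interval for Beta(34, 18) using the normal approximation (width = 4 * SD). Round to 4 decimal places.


For Beta(a,b): Var = ab/((a+b)^2(a+b+1))
Var = 0.0043, SD = 0.0653
Approximate 95% CI width = 4 * 0.0653 = 0.2614

0.2614


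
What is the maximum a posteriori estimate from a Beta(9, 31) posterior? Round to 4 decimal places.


The MAP estimate equals the mode of the distribution.
Mode of Beta(a,b) = (a-1)/(a+b-2)
= 8/38
= 0.2105

0.2105


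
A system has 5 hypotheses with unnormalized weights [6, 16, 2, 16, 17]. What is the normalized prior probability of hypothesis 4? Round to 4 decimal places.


The normalized prior is the weight divided by the total.
Total weight = 57
P(H4) = 16 / 57 = 0.2807

0.2807


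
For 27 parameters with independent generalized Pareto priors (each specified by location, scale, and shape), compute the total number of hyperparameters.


A generalized Pareto prior has 3 hyperparameters per parameter.
Total = 27 * 3 = 81

81


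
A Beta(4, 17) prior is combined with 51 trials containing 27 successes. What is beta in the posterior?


In conjugate updating:
beta_posterior = beta_prior + (n - k)
= 17 + (51 - 27)
= 17 + 24 = 41

41


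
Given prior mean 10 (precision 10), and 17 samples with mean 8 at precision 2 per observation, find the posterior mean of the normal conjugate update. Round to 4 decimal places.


The posterior mean is a precision-weighted average of prior and data.
Post. prec. = 10 + 34 = 44
Post. mean = (100 + 272)/44 = 372/44 = 8.4545

8.4545


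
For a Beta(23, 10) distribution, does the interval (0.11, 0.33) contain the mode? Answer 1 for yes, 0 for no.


Mode of Beta(a,b) = (a-1)/(a+b-2)
= (23-1)/(23+10-2) = 0.7097
Check: 0.11 <= 0.7097 <= 0.33?
Result: 0

0


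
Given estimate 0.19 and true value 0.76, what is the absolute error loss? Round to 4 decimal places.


Absolute error = |estimate - true|
= |-0.57| = 0.57

0.57


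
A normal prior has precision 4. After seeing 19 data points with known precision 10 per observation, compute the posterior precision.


In the conjugate normal model, precisions add:
tau_posterior = tau_prior + n * tau_data
= 4 + 19*10 = 194

194


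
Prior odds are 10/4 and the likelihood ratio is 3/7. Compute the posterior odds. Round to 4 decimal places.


Posterior odds = prior odds * likelihood ratio
= (10/4) * (3/7)
= 30 / 28
= 1.0714

1.0714


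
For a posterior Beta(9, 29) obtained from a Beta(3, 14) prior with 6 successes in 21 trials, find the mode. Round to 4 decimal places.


Mode = (alpha - 1) / (alpha + beta - 2)
= 8 / 36
= 0.2222

0.2222


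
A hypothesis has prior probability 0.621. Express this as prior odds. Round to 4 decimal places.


Odds = P(H) / P(not H) = 0.621 / 0.379
= 1.6385

1.6385


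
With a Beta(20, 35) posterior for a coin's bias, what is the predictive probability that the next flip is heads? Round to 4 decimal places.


The predictive probability equals the posterior mean.
P(next = heads) = alpha / (alpha + beta)
= 20 / 55 = 0.3636

0.3636


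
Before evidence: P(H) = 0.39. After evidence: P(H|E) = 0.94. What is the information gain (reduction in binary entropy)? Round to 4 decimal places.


Prior entropy = 0.9648
Posterior entropy = 0.3274
Information gain = 0.9648 - 0.3274 = 0.6374

0.6374


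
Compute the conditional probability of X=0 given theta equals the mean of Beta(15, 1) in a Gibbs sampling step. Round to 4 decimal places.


Mean of Beta(15, 1) = 0.9375
P(X=0 | theta=0.9375) = 0.0625

0.0625


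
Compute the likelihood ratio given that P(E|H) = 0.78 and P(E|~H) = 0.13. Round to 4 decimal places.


LR = P(E|H) / P(E|~H)
= 0.78 / 0.13 = 6.0

6.0


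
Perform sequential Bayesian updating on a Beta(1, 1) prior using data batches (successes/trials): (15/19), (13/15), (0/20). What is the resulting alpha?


Accumulate successes: 28
Posterior alpha = prior alpha + sum of successes
= 1 + 28 = 29

29


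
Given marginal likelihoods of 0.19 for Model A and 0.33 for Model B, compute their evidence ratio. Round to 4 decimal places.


Ratio = ML(A) / ML(B) = 0.19/0.33
= 0.5758

0.5758


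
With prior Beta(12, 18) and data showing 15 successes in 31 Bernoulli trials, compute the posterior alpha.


Conjugate update: alpha_posterior = alpha_prior + k
= 12 + 15 = 27

27


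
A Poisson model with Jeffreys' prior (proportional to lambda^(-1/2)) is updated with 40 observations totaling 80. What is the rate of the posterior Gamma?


Posterior = Gamma(0.5 + S, n)
= Gamma(0.5 + 80, 40)
Posterior rate = 0 + n = 40

40.0


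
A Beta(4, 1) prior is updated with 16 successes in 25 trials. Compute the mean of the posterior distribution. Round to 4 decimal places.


After update: Beta(20, 10)
Mean = 20 / (20 + 10) = 20 / 30
= 0.6667

0.6667


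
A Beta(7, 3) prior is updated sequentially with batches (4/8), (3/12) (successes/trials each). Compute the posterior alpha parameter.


Sequential conjugate updating is equivalent to a single batch update.
Total successes across all batches = 7
alpha_posterior = alpha_prior + total_successes = 7 + 7
= 14

14


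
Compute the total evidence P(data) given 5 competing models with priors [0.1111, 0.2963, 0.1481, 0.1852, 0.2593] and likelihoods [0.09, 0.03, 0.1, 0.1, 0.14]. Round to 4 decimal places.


Marginal likelihood = sum P(model_i) * P(data|model_i)
Model 1: 0.1111 * 0.09 = 0.01
Model 2: 0.2963 * 0.03 = 0.0089
Model 3: 0.1481 * 0.1 = 0.0148
Model 4: 0.1852 * 0.1 = 0.0185
Model 5: 0.2593 * 0.14 = 0.0363
Total = 0.0885

0.0885


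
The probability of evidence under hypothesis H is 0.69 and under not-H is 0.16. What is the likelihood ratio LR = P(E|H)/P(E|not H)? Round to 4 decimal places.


LR = 0.69 / 0.16
= 4.3125

4.3125


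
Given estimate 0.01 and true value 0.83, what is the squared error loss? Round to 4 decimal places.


Squared error = (estimate - true)^2
Difference = -0.82
Loss = -0.82^2 = 0.6724

0.6724


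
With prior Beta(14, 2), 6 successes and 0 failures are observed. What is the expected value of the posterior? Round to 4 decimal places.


Posterior = Beta(20, 2)
E[theta] = alpha/(alpha+beta)
= 20/22 = 0.9091

0.9091


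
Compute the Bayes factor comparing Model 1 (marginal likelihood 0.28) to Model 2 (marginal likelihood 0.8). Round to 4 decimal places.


BF12 = marginal likelihood of M1 / marginal likelihood of M2
= 0.28/0.8
= 0.35

0.35


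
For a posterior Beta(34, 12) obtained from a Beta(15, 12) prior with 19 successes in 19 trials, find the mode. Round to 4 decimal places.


Mode = (alpha - 1) / (alpha + beta - 2)
= 33 / 44
= 0.75

0.75


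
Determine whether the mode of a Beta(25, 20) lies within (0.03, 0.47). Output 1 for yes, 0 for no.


First find the mode: (a-1)/(a+b-2) = 0.5581
Is 0.5581 in (0.03, 0.47)? 0

0


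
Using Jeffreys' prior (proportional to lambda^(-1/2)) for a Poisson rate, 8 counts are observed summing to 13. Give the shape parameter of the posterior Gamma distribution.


Conjugate update: Gamma(prior_shape + S, prior_rate + n).
Prior shape = 0.5, prior rate = 0.
Posterior shape = 0.5 + S = 0.5 + 13 = 13.5

13.5


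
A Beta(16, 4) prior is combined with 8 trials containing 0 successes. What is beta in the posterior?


In conjugate updating:
beta_posterior = beta_prior + (n - k)
= 4 + (8 - 0)
= 4 + 8 = 12

12


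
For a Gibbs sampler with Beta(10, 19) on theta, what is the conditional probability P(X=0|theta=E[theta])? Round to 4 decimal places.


E[theta] = 10/(10+19) = 0.3448
P(X=0|theta) = 1 - theta = 0.6552

0.6552


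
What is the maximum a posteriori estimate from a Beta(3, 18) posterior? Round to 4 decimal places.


The MAP estimate equals the mode of the distribution.
Mode of Beta(a,b) = (a-1)/(a+b-2)
= 2/19
= 0.1053

0.1053


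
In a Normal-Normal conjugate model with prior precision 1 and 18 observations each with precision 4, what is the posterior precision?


Posterior precision = prior precision + n * observation precision
= 1 + 18 * 4
= 1 + 72 = 73

73


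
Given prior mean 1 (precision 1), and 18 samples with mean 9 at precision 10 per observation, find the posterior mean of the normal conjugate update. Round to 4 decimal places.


The posterior mean is a precision-weighted average of prior and data.
Post. prec. = 1 + 180 = 181
Post. mean = (1 + 1620)/181 = 1621/181 = 8.9558

8.9558


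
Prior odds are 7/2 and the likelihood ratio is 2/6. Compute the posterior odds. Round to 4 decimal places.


Posterior odds = prior odds * likelihood ratio
= (7/2) * (2/6)
= 14 / 12
= 1.1667

1.1667


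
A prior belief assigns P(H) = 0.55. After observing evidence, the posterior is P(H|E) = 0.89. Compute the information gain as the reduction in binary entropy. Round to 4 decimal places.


H(prior) = -0.55*log2(0.55) - 0.45*log2(0.45)
= 0.9928
H(post) = -0.89*log2(0.89) - 0.11*log2(0.11)
= 0.4999
IG = 0.9928 - 0.4999 = 0.4929

0.4929


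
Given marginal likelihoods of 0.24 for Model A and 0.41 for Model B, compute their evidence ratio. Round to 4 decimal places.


Ratio = ML(A) / ML(B) = 0.24/0.41
= 0.5854

0.5854


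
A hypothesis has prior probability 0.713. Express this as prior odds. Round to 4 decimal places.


Odds = P(H) / P(not H) = 0.713 / 0.287
= 2.4843

2.4843


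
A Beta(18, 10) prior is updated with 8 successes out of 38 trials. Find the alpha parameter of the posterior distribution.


In the Beta-Binomial conjugate update:
alpha_post = alpha_prior + successes
= 18 + 8
= 26

26


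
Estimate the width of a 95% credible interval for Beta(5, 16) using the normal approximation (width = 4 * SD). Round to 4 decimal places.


For Beta(a,b): Var = ab/((a+b)^2(a+b+1))
Var = 0.0082, SD = 0.0908
Approximate 95% CI width = 4 * 0.0908 = 0.3632

0.3632


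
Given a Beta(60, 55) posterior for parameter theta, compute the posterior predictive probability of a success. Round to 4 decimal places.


For a Beta-Bernoulli model, the predictive probability is the mean:
P(success) = 60/(60+55) = 60/115 = 0.5217

0.5217


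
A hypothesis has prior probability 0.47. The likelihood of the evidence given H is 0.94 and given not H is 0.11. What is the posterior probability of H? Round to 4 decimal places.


Using Bayes' theorem:
P(E) = 0.47 * 0.94 + 0.53 * 0.11
P(E) = 0.5001
P(H|E) = (0.47 * 0.94) / 0.5001 = 0.8834

0.8834


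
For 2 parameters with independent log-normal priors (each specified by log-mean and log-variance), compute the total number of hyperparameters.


A log-normal prior has 2 hyperparameters per parameter.
Total = 2 * 2 = 4

4


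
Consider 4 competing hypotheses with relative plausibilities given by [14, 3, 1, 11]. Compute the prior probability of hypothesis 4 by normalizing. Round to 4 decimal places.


Sum of weights = 14 + 3 + 1 + 11 = 29
Normalized prior for H4 = 11 / 29
= 0.3793

0.3793


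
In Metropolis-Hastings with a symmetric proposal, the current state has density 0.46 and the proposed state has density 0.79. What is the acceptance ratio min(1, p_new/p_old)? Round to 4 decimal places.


Ratio = p_new / p_old = 0.79 / 0.46 = 1.7174
Acceptance = min(1, 1.7174) = 1.0

1.0


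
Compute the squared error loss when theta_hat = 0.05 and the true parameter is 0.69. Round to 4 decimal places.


L = (theta_hat - theta_true)^2
= (0.05 - 0.69)^2
= -0.64^2 = 0.4096

0.4096


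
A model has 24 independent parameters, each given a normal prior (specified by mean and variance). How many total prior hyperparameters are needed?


Each normal prior needs 2 hyperparameters (mean and variance).
Total = 2 * 24 = 48

48


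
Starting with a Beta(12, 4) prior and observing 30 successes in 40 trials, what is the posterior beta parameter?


Posterior beta = prior beta + failures
Failures = 40 - 30 = 10
beta_post = 4 + 10 = 14

14


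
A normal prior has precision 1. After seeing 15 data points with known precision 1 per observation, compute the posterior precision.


In the conjugate normal model, precisions add:
tau_posterior = tau_prior + n * tau_data
= 1 + 15*1 = 16

16


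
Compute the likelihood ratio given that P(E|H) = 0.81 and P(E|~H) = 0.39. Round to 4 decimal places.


LR = P(E|H) / P(E|~H)
= 0.81 / 0.39 = 2.0769

2.0769


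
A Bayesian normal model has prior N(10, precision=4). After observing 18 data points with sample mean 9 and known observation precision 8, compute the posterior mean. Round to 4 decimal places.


Posterior mean = (prior_precision * prior_mean + n * data_precision * data_mean) / (prior_precision + n * data_precision)
Numerator = 4*10 + 18*8*9 = 1336
Denominator = 4 + 18*8 = 148
Posterior mean = 9.027

9.027


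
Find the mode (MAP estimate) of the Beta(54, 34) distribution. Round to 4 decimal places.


For Beta(a,b) with a,b > 1:
Mode = (a-1)/(a+b-2) = (54-1)/(88-2)
= 53/86 = 0.6163

0.6163


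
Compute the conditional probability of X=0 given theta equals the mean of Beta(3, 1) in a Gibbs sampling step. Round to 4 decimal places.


Mean of Beta(3, 1) = 0.75
P(X=0 | theta=0.75) = 0.25

0.25


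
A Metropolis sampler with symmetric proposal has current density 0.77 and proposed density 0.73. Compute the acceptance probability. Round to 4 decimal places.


For symmetric proposals, acceptance = min(1, pi(x*)/pi(x))
= min(1, 0.73/0.77)
= min(1, 0.9481) = 0.9481

0.9481


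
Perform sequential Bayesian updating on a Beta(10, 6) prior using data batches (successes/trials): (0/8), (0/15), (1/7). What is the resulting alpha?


Accumulate successes: 1
Posterior alpha = prior alpha + sum of successes
= 10 + 1 = 11

11


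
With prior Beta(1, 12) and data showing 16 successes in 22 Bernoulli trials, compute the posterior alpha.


Conjugate update: alpha_posterior = alpha_prior + k
= 1 + 16 = 17

17


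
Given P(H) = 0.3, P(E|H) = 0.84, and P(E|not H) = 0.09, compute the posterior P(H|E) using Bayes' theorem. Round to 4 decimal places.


By Bayes' theorem: P(H|E) = P(E|H)*P(H) / P(E)
P(E) = P(E|H)*P(H) + P(E|not H)*P(not H)
P(E) = 0.84*0.3 + 0.09*0.7 = 0.315
P(H|E) = 0.84*0.3 / 0.315 = 0.8

0.8


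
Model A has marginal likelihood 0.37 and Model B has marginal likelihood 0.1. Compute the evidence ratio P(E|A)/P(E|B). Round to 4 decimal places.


Evidence ratio = P(E|A) / P(E|B)
= 0.37 / 0.1
= 3.7

3.7


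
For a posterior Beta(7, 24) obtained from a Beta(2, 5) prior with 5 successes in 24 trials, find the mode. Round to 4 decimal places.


Mode = (alpha - 1) / (alpha + beta - 2)
= 6 / 29
= 0.2069

0.2069


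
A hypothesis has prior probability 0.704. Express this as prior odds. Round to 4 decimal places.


Odds = P(H) / P(not H) = 0.704 / 0.296
= 2.3784

2.3784


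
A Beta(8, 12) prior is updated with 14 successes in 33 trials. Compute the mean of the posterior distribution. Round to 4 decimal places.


After update: Beta(22, 31)
Mean = 22 / (22 + 31) = 22 / 53
= 0.4151

0.4151


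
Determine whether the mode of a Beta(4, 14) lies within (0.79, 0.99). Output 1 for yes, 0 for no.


First find the mode: (a-1)/(a+b-2) = 0.1875
Is 0.1875 in (0.79, 0.99)? 0

0


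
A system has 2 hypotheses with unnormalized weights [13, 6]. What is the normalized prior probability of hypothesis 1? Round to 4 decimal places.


The normalized prior is the weight divided by the total.
Total weight = 19
P(H1) = 13 / 19 = 0.6842

0.6842


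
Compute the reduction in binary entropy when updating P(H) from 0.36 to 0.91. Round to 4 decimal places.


H_before = -p*log2(p) - (1-p)*log2(1-p) for p=0.36: 0.9427
H_after for p=0.91: 0.4365
Reduction = 0.9427 - 0.4365 = 0.5062

0.5062


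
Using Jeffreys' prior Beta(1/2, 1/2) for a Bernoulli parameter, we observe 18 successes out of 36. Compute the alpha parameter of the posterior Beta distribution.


Conjugate update: Beta(0.5 + k, 0.5 + n - k).
k = 18, n - k = 18
Posterior alpha = 0.5 + k = 0.5 + 18 = 18.5

18.5


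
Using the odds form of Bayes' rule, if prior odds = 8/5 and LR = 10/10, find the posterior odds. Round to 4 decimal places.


Bayes' rule in odds form: posterior odds = prior odds * LR
= (8 * 10) / (5 * 10)
= 80/50 = 1.6

1.6


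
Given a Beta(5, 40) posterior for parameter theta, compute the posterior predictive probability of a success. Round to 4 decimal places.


For a Beta-Bernoulli model, the predictive probability is the mean:
P(success) = 5/(5+40) = 5/45 = 0.1111

0.1111


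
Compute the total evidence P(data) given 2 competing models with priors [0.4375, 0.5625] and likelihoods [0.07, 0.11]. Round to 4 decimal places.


Marginal likelihood = sum P(model_i) * P(data|model_i)
Model 1: 0.4375 * 0.07 = 0.0306
Model 2: 0.5625 * 0.11 = 0.0619
Total = 0.0925

0.0925


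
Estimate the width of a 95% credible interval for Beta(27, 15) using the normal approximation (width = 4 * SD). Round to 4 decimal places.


For Beta(a,b): Var = ab/((a+b)^2(a+b+1))
Var = 0.0053, SD = 0.0731
Approximate 95% CI width = 4 * 0.0731 = 0.2923

0.2923


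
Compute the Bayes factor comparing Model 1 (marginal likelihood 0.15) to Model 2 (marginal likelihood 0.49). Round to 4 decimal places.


BF12 = marginal likelihood of M1 / marginal likelihood of M2
= 0.15/0.49
= 0.3061

0.3061


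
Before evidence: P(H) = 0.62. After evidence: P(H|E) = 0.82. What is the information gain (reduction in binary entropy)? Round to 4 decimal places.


Prior entropy = 0.958
Posterior entropy = 0.6801
Information gain = 0.958 - 0.6801 = 0.278

0.278


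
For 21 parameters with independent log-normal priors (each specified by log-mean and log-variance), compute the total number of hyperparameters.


A log-normal prior has 2 hyperparameters per parameter.
Total = 21 * 2 = 42

42


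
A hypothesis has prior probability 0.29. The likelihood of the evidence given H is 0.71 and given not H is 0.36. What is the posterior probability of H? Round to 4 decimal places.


Using Bayes' theorem:
P(E) = 0.29 * 0.71 + 0.71 * 0.36
P(E) = 0.4615
P(H|E) = (0.29 * 0.71) / 0.4615 = 0.4462

0.4462


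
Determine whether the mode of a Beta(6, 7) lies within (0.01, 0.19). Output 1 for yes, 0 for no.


First find the mode: (a-1)/(a+b-2) = 0.4545
Is 0.4545 in (0.01, 0.19)? 0

0


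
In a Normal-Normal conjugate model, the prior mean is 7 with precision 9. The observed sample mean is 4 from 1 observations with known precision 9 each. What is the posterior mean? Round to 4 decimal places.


Posterior precision = tau0 + n*tau = 9 + 1*9 = 18
Posterior mean = (tau0*mu0 + n*tau*xbar) / posterior_precision
= (9*7 + 1*9*4) / 18
= 99 / 18 = 5.5

5.5


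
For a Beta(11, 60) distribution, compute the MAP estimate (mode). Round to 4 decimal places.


MAP = mode = (a-1)/(a+b-2)
= (11-1)/(11+60-2)
= 10/69 = 0.1449

0.1449


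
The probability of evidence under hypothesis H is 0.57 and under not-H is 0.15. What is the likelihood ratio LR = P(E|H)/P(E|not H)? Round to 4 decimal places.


LR = 0.57 / 0.15
= 3.8

3.8


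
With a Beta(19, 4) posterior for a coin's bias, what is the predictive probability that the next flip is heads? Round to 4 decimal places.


The predictive probability equals the posterior mean.
P(next = heads) = alpha / (alpha + beta)
= 19 / 23 = 0.8261

0.8261


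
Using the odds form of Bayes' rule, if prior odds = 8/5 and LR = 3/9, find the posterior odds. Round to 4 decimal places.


Bayes' rule in odds form: posterior odds = prior odds * LR
= (8 * 3) / (5 * 9)
= 24/45 = 0.5333

0.5333


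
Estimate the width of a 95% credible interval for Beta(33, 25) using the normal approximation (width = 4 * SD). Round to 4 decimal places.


For Beta(a,b): Var = ab/((a+b)^2(a+b+1))
Var = 0.0042, SD = 0.0645
Approximate 95% CI width = 4 * 0.0645 = 0.2579

0.2579


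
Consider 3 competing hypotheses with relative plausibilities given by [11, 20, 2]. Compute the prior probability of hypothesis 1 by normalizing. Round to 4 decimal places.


Sum of weights = 11 + 20 + 2 = 33
Normalized prior for H1 = 11 / 33
= 0.3333

0.3333


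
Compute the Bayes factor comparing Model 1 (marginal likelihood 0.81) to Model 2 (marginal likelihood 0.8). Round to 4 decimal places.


BF12 = marginal likelihood of M1 / marginal likelihood of M2
= 0.81/0.8
= 1.0125

1.0125


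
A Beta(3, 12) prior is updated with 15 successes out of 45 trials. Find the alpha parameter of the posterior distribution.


In the Beta-Binomial conjugate update:
alpha_post = alpha_prior + successes
= 3 + 15
= 18

18


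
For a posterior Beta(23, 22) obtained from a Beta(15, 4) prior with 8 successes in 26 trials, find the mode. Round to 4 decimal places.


Mode = (alpha - 1) / (alpha + beta - 2)
= 22 / 43
= 0.5116

0.5116


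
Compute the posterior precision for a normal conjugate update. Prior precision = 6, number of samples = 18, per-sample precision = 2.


tau_post = tau_0 + n * tau
= 6 + 18 * 2 = 42

42


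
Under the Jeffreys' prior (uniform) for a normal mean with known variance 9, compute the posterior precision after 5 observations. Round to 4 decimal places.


Prior precision = 0 (flat prior).
Post. prec. = 0 + n/var = 5/9 = 0.5556

0.5556


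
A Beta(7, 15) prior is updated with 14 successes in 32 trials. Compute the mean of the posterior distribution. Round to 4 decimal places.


After update: Beta(21, 33)
Mean = 21 / (21 + 33) = 21 / 54
= 0.3889

0.3889


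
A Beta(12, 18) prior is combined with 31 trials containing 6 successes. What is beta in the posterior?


In conjugate updating:
beta_posterior = beta_prior + (n - k)
= 18 + (31 - 6)
= 18 + 25 = 43

43


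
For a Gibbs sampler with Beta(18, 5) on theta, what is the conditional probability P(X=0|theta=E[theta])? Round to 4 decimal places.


E[theta] = 18/(18+5) = 0.7826
P(X=0|theta) = 1 - theta = 0.2174

0.2174


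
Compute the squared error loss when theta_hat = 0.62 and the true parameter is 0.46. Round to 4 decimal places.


L = (theta_hat - theta_true)^2
= (0.62 - 0.46)^2
= 0.16^2 = 0.0256

0.0256


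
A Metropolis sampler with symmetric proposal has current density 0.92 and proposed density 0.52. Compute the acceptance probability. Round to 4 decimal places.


For symmetric proposals, acceptance = min(1, pi(x*)/pi(x))
= min(1, 0.52/0.92)
= min(1, 0.5652) = 0.5652

0.5652


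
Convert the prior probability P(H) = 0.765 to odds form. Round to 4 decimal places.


P(not H) = 1 - 0.765 = 0.235
Odds = 0.765 / 0.235 = 3.2553

3.2553


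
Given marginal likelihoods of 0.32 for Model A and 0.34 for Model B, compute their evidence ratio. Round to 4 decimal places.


Ratio = ML(A) / ML(B) = 0.32/0.34
= 0.9412

0.9412


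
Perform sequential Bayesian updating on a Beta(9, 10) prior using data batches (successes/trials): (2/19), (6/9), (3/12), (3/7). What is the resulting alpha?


Accumulate successes: 14
Posterior alpha = prior alpha + sum of successes
= 9 + 14 = 23

23


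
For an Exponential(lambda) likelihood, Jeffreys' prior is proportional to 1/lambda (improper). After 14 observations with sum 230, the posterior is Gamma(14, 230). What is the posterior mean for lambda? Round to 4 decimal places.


Posterior = Gamma(n, sum_x) = Gamma(14, 230)
Posterior mean = shape/rate = 14/230
= 0.0609

0.0609


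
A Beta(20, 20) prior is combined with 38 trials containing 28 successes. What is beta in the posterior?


In conjugate updating:
beta_posterior = beta_prior + (n - k)
= 20 + (38 - 28)
= 20 + 10 = 30

30


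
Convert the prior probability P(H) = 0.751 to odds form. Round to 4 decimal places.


P(not H) = 1 - 0.751 = 0.249
Odds = 0.751 / 0.249 = 3.0161

3.0161


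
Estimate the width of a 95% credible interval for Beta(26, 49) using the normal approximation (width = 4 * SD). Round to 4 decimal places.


For Beta(a,b): Var = ab/((a+b)^2(a+b+1))
Var = 0.003, SD = 0.0546
Approximate 95% CI width = 4 * 0.0546 = 0.2184

0.2184


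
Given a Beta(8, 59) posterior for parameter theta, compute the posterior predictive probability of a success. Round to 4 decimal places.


For a Beta-Bernoulli model, the predictive probability is the mean:
P(success) = 8/(8+59) = 8/67 = 0.1194

0.1194


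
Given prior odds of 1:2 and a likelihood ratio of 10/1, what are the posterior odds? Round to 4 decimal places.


Posterior odds = prior odds * LR
Prior odds = 1/2 = 0.5
LR = 10/1 = 10.0
Posterior odds = 0.5 * 10.0 = 5.0

5.0


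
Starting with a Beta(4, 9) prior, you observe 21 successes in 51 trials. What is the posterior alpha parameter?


For a Beta-Binomial conjugate model:
Posterior alpha = prior alpha + number of successes
= 4 + 21 = 25

25


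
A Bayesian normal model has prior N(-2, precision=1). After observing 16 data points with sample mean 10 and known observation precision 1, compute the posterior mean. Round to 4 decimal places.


Posterior mean = (prior_precision * prior_mean + n * data_precision * data_mean) / (prior_precision + n * data_precision)
Numerator = 1*-2 + 16*1*10 = 158
Denominator = 1 + 16*1 = 17
Posterior mean = 9.2941

9.2941
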